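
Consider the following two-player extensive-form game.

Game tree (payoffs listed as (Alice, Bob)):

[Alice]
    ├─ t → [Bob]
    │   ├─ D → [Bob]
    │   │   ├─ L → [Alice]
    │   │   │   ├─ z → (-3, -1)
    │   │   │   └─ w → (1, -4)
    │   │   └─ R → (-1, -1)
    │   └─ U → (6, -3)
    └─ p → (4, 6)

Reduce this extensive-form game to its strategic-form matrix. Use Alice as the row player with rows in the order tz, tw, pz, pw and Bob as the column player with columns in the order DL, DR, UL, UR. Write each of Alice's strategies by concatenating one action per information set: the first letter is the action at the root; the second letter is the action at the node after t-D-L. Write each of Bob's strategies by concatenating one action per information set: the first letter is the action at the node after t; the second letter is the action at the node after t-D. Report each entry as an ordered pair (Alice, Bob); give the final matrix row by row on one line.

           DL       DR       UL       UR
  tz  (-3,-1)  (-1,-1)   (6,-3)   (6,-3)
  tw   (1,-4)  (-1,-1)   (6,-3)   (6,-3)
  pz    (4,6)    (4,6)    (4,6)    (4,6)
  pw    (4,6)    (4,6)    (4,6)    (4,6)

tz: (-3,-1) (-1,-1) (6,-3) (6,-3) | tw: (1,-4) (-1,-1) (6,-3) (6,-3) | pz: (4,6) (4,6) (4,6) (4,6) | pw: (4,6) (4,6) (4,6) (4,6)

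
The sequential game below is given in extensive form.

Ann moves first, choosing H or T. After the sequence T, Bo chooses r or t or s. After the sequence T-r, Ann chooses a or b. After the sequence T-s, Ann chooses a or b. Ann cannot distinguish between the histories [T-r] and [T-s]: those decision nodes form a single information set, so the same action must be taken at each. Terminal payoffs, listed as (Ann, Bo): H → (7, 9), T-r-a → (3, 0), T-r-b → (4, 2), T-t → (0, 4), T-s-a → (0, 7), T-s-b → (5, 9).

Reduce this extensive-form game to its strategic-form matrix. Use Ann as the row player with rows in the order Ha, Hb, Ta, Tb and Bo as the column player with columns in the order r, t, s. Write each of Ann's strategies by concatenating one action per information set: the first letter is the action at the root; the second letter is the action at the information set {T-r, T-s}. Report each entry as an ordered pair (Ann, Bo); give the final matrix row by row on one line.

Ha: (7,9) (7,9) (7,9) | Hb: (7,9) (7,9) (7,9) | Ta: (3,0) (0,4) (0,7) | Tb: (4,2) (0,4) (5,9)

            r        t        s
  Ha    (7,9)    (7,9)    (7,9)
  Hb    (7,9)    (7,9)    (7,9)
  Ta    (3,0)    (0,4)    (0,7)
  Tb    (4,2)    (0,4)    (5,9)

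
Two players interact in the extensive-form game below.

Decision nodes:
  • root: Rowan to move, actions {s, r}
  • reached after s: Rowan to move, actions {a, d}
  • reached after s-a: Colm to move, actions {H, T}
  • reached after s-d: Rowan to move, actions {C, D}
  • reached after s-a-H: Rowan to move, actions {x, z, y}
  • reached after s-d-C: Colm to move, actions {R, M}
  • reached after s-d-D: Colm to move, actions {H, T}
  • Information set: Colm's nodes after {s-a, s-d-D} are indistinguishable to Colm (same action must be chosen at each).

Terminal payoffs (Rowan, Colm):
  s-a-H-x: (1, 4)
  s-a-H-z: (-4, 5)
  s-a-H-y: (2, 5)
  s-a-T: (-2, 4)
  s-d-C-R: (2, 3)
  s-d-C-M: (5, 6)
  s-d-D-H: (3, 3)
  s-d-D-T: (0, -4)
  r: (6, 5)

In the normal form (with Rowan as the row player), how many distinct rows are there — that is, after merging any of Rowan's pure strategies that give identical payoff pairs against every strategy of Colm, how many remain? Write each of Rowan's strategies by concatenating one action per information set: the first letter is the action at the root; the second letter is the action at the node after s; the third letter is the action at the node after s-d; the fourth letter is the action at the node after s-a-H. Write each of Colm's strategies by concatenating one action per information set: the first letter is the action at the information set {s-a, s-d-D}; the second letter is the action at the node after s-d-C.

Rowan has 24 pure strategies: saCx, saCz, saCy, saDx, saDz, saDy, sdCx, sdCz, sdCy, sdDx, sdDz, sdDy, raCx, raCz, raCy, raDx, raDz, raDy, rdCx, rdCz, rdCy, rdDx, rdDz, rdDy. Columns: HR, HM, TR, TM.
{saCx, saDx} → row (1,4) (1,4) (-2,4) (-2,4)
{saCz, saDz} → row (-4,5) (-4,5) (-2,4) (-2,4)
{saCy, saDy} → row (2,5) (2,5) (-2,4) (-2,4)
{sdCx, sdCz, sdCy} → row (2,3) (5,6) (2,3) (5,6)
{sdDx, sdDz, sdDy} → row (3,3) (3,3) (0,-4) (0,-4)
{raCx, raCz, raCy, raDx, raDz, raDy, rdCx, rdCz, rdCy, rdDx, rdDz, rdDy} → row (6,5) (6,5) (6,5) (6,5)
That's 6 distinct rows out of 24 strategies.

6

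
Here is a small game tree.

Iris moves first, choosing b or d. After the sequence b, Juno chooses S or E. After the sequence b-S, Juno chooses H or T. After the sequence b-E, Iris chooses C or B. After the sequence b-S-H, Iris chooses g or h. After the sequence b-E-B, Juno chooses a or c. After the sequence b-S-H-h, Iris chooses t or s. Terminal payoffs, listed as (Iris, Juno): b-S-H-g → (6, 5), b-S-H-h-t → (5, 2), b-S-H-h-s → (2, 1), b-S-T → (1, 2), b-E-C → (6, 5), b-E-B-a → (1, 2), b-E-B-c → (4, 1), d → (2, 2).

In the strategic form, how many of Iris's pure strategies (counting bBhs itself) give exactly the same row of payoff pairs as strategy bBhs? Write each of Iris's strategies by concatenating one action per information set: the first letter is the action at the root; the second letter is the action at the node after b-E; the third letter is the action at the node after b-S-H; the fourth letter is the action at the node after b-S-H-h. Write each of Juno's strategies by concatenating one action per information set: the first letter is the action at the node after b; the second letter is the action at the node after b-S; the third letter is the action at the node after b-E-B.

1

Row for bBhs (columns SHa, SHc, STa, STc, EHa, EHc, ETa, ETc): (2,1) (2,1) (1,2) (1,2) (1,2) (4,1) (1,2) (4,1).
Every one of Iris's information sets is on the play path for some reply by Juno when Iris follows bBhs.
Changing the action at any of them therefore changes at least one column, so only bBhs itself gives this row.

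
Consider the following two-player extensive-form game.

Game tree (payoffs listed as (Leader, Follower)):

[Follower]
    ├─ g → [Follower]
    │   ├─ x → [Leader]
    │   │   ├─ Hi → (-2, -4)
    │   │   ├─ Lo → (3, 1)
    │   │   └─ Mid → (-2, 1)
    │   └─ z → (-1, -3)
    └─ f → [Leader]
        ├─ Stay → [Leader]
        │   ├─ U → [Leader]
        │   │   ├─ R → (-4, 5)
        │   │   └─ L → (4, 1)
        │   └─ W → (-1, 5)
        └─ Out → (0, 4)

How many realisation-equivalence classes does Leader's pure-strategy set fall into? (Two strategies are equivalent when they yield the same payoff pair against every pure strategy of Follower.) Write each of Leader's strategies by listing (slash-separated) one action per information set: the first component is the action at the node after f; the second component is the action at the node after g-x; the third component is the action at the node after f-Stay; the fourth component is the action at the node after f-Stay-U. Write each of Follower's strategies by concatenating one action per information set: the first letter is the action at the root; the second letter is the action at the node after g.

12

Leader has 24 pure strategies: Stay/Hi/U/R, Stay/Hi/U/L, Stay/Hi/W/R, Stay/Hi/W/L, Stay/Lo/U/R, Stay/Lo/U/L, Stay/Lo/W/R, Stay/Lo/W/L, Stay/Mid/U/R, Stay/Mid/U/L, Stay/Mid/W/R, Stay/Mid/W/L, Out/Hi/U/R, Out/Hi/U/L, Out/Hi/W/R, Out/Hi/W/L, Out/Lo/U/R, Out/Lo/U/L, Out/Lo/W/R, Out/Lo/W/L, Out/Mid/U/R, Out/Mid/U/L, Out/Mid/W/R, Out/Mid/W/L. Columns: gx, gz, fx, fz.
{Stay/Hi/U/R} → row (-2,-4) (-1,-3) (-4,5) (-4,5)
{Stay/Hi/U/L} → row (-2,-4) (-1,-3) (4,1) (4,1)
{Stay/Hi/W/R, Stay/Hi/W/L} → row (-2,-4) (-1,-3) (-1,5) (-1,5)
{Stay/Lo/U/R} → row (3,1) (-1,-3) (-4,5) (-4,5)
{Stay/Lo/U/L} → row (3,1) (-1,-3) (4,1) (4,1)
{Stay/Lo/W/R, Stay/Lo/W/L} → row (3,1) (-1,-3) (-1,5) (-1,5)
{Stay/Mid/U/R} → row (-2,1) (-1,-3) (-4,5) (-4,5)
{Stay/Mid/U/L} → row (-2,1) (-1,-3) (4,1) (4,1)
{Stay/Mid/W/R, Stay/Mid/W/L} → row (-2,1) (-1,-3) (-1,5) (-1,5)
{Out/Hi/U/R, Out/Hi/U/L, Out/Hi/W/R, Out/Hi/W/L} → row (-2,-4) (-1,-3) (0,4) (0,4)
{Out/Lo/U/R, Out/Lo/U/L, Out/Lo/W/R, Out/Lo/W/L} → row (3,1) (-1,-3) (0,4) (0,4)
{Out/Mid/U/R, Out/Mid/U/L, Out/Mid/W/R, Out/Mid/W/L} → row (-2,1) (-1,-3) (0,4) (0,4)
That's 12 distinct rows out of 24 strategies.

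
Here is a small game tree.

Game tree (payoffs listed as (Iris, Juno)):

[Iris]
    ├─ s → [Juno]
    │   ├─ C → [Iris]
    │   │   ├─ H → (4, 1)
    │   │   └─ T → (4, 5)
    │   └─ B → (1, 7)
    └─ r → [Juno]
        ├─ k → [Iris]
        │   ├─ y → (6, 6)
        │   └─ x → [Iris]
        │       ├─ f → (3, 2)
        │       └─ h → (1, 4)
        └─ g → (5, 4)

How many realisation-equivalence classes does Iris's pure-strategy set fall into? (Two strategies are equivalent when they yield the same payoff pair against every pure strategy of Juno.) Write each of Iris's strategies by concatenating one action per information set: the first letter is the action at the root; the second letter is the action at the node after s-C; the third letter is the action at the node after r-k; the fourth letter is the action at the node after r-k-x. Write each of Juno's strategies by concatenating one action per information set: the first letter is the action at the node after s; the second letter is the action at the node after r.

Iris has 16 pure strategies: sHyf, sHyh, sHxf, sHxh, sTyf, sTyh, sTxf, sTxh, rHyf, rHyh, rHxf, rHxh, rTyf, rTyh, rTxf, rTxh. Columns: Ck, Cg, Bk, Bg.
{sHyf, sHyh, sHxf, sHxh} → row (4,1) (4,1) (1,7) (1,7)
{sTyf, sTyh, sTxf, sTxh} → row (4,5) (4,5) (1,7) (1,7)
{rHyf, rHyh, rTyf, rTyh} → row (6,6) (5,4) (6,6) (5,4)
{rHxf, rTxf} → row (3,2) (5,4) (3,2) (5,4)
{rHxh, rTxh} → row (1,4) (5,4) (1,4) (5,4)
That's 5 distinct rows out of 16 strategies.

5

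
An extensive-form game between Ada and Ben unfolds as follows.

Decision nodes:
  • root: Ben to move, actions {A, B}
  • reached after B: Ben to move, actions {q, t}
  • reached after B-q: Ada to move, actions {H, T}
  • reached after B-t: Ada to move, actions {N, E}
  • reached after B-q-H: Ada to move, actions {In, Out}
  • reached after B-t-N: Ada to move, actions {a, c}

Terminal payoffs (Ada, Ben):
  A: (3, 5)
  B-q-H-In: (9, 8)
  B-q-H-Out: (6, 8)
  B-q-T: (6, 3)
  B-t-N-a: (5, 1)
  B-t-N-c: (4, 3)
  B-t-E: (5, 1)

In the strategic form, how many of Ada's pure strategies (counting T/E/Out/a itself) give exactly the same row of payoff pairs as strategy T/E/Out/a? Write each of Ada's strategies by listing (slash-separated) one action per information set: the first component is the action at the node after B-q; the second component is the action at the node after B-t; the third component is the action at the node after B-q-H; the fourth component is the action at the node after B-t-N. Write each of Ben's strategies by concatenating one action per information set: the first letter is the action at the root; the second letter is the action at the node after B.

Row for T/E/Out/a (columns Aq, At, Bq, Bt): (3,5) (3,5) (6,3) (5,1).
Under T/E/Out/a, Ada's choice at the node after B-q-H and at the node after B-t-N can never be reached regardless of what Ben does, so varying those choices leaves every outcome unchanged.
Holding the reachable choices fixed and varying the unreachable ones freely already gives 2 × 2 = 4 equivalent strategies.
Checking the remaining rows, T/N/In/a, T/N/Out/a also happen to give the same payoffs in every column, bringing the total to 6: T/N/In/a, T/N/Out/a, T/E/In/a, T/E/In/c, T/E/Out/a, T/E/Out/c.

6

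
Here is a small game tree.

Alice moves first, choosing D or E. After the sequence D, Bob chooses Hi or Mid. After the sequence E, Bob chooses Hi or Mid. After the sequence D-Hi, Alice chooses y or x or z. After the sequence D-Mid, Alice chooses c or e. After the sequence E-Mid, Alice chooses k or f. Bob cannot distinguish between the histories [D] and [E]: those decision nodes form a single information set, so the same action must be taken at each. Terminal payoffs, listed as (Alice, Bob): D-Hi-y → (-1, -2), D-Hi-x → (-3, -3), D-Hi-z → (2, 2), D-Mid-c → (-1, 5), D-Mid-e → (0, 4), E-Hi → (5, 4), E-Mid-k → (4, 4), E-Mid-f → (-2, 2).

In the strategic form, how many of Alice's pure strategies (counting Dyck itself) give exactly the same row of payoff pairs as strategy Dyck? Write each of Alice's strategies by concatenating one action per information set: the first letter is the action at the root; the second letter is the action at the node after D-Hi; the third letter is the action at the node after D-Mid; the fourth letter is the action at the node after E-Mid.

Row for Dyck (columns Hi, Mid): (-1,-2) (-1,5).
Under Dyck, Alice's choice at the node after E-Mid can never be reached regardless of what Bob does, so varying those choices leaves every outcome unchanged.
Holding the reachable choices fixed and varying the unreachable one freely already gives 2 equivalent strategies.
No other strategy reproduces this row, so those 2 are the full class: Dyck, Dycf.

2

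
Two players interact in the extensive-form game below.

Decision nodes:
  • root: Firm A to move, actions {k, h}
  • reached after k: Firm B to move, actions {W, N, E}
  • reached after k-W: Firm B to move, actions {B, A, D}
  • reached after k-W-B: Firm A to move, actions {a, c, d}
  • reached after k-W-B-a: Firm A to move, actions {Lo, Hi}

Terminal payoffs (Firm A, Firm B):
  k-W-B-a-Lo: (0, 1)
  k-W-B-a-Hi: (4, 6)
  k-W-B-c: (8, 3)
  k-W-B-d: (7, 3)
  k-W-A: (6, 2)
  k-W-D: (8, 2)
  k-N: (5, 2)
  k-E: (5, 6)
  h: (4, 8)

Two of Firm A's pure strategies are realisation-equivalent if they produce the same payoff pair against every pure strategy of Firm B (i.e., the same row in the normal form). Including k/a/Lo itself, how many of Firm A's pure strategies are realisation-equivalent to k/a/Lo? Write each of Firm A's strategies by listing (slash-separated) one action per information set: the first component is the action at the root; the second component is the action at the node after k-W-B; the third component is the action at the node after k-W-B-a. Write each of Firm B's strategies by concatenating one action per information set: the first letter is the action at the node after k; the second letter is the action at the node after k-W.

1

Row for k/a/Lo (columns WB, WA, WD, NB, NA, ND, EB, EA, ED): (0,1) (6,2) (8,2) (5,2) (5,2) (5,2) (5,6) (5,6) (5,6).
Every one of Firm A's information sets is on the play path for some reply by Firm B when Firm A follows k/a/Lo.
Changing the action at any of them therefore changes at least one column, so only k/a/Lo itself gives this row.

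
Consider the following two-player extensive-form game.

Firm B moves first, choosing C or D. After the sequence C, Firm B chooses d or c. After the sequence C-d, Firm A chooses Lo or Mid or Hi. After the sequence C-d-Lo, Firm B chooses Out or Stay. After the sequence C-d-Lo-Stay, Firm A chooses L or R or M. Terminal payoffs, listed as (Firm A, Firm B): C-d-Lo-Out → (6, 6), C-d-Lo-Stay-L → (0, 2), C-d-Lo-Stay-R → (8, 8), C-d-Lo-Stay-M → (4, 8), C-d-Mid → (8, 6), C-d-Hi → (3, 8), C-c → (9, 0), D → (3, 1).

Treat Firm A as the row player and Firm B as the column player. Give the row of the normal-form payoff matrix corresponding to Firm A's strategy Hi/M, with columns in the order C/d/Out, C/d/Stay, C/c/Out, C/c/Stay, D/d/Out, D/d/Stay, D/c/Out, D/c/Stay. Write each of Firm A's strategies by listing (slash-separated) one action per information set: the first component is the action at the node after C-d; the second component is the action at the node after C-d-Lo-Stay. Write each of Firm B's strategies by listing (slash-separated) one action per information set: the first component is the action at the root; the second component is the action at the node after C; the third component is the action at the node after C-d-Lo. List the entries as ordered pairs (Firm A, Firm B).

(3,8) (3,8) (9,0) (9,0) (3,1) (3,1) (3,1) (3,1)

vs C/d/Out: Firm B plays C → Firm B plays d at [C] → Firm A plays Hi at [C-d] → (3, 8)
vs C/d/Stay: Firm B plays C → Firm B plays d at [C] → Firm A plays Hi at [C-d] → (3, 8)
vs C/c/Out: Firm B plays C → Firm B plays c at [C] → (9, 0)
vs C/c/Stay: Firm B plays C → Firm B plays c at [C] → (9, 0)
vs D/d/Out: Firm B plays D → (3, 1)
vs D/d/Stay: Firm B plays D → (3, 1)
vs D/c/Out: Firm B plays D → (3, 1)
vs D/c/Stay: Firm B plays D → (3, 1)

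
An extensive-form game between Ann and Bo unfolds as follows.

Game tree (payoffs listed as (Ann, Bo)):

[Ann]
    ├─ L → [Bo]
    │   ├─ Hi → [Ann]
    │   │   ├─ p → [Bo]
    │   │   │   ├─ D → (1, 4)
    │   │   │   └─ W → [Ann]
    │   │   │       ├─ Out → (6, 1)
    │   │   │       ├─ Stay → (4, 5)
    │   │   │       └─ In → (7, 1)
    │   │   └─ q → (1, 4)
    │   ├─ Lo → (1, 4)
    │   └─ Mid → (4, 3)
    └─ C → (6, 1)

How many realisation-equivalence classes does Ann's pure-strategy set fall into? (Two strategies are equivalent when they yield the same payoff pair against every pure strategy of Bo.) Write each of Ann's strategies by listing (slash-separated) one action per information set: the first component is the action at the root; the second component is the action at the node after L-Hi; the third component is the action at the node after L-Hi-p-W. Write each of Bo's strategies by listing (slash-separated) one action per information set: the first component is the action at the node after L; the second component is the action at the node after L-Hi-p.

Ann has 12 pure strategies: L/p/Out, L/p/Stay, L/p/In, L/q/Out, L/q/Stay, L/q/In, C/p/Out, C/p/Stay, C/p/In, C/q/Out, C/q/Stay, C/q/In. Columns: Hi/D, Hi/W, Lo/D, Lo/W, Mid/D, Mid/W.
{L/p/Out} → row (1,4) (6,1) (1,4) (1,4) (4,3) (4,3)
{L/p/Stay} → row (1,4) (4,5) (1,4) (1,4) (4,3) (4,3)
{L/p/In} → row (1,4) (7,1) (1,4) (1,4) (4,3) (4,3)
{L/q/Out, L/q/Stay, L/q/In} → row (1,4) (1,4) (1,4) (1,4) (4,3) (4,3)
{C/p/Out, C/p/Stay, C/p/In, C/q/Out, C/q/Stay, C/q/In} → row (6,1) (6,1) (6,1) (6,1) (6,1) (6,1)
That's 5 distinct rows out of 12 strategies.

5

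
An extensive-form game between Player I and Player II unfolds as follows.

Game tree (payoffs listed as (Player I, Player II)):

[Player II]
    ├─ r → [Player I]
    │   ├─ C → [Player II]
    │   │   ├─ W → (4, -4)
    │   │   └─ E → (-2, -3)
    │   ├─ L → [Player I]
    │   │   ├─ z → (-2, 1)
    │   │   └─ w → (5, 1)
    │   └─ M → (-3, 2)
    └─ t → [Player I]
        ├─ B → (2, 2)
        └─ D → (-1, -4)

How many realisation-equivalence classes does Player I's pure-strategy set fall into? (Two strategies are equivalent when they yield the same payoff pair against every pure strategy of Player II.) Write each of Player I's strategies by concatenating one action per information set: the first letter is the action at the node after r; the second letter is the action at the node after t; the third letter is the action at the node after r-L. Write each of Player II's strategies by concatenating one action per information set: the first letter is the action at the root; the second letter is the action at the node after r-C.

Player I has 12 pure strategies: CBz, CBw, CDz, CDw, LBz, LBw, LDz, LDw, MBz, MBw, MDz, MDw. Columns: rW, rE, tW, tE.
{CBz, CBw} → row (4,-4) (-2,-3) (2,2) (2,2)
{CDz, CDw} → row (4,-4) (-2,-3) (-1,-4) (-1,-4)
{LBz} → row (-2,1) (-2,1) (2,2) (2,2)
{LBw} → row (5,1) (5,1) (2,2) (2,2)
{LDz} → row (-2,1) (-2,1) (-1,-4) (-1,-4)
{LDw} → row (5,1) (5,1) (-1,-4) (-1,-4)
{MBz, MBw} → row (-3,2) (-3,2) (2,2) (2,2)
{MDz, MDw} → row (-3,2) (-3,2) (-1,-4) (-1,-4)
That's 8 distinct rows out of 12 strategies.

8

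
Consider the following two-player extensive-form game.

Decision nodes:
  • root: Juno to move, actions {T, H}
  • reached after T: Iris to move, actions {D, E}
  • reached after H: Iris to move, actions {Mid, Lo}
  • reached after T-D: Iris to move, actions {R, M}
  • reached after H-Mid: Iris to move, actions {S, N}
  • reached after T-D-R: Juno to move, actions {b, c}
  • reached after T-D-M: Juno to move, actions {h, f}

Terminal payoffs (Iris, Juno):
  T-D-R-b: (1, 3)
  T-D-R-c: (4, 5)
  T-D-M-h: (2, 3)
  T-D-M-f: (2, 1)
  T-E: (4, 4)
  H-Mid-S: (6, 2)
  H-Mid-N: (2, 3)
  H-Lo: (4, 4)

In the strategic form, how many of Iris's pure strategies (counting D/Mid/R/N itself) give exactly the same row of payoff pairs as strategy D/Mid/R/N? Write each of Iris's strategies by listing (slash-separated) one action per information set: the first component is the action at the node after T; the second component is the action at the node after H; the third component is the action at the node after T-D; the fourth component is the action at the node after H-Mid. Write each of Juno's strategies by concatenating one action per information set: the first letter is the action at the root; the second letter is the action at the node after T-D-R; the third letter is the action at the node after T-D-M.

1

Row for D/Mid/R/N (columns Tbh, Tbf, Tch, Tcf, Hbh, Hbf, Hch, Hcf): (1,3) (1,3) (4,5) (4,5) (2,3) (2,3) (2,3) (2,3).
Every one of Iris's information sets is on the play path for some reply by Juno when Iris follows D/Mid/R/N.
Changing the action at any of them therefore changes at least one column, so only D/Mid/R/N itself gives this row.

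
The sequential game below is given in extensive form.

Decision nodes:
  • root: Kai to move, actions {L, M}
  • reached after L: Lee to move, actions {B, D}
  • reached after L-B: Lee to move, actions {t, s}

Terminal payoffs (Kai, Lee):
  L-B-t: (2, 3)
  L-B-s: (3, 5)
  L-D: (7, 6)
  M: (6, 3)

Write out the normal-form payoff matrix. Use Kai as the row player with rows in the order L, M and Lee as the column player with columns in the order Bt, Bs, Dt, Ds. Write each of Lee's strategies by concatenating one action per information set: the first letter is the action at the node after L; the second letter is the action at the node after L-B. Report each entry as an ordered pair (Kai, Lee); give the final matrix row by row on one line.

Row L: Bt→(2,3), Bs→(3,5), Dt→(7,6), Ds→(7,6)
Row M: Bt→(6,3), Bs→(6,3), Dt→(6,3), Ds→(6,3)

L: (2,3) (3,5) (7,6) (7,6) | M: (6,3) (6,3) (6,3) (6,3)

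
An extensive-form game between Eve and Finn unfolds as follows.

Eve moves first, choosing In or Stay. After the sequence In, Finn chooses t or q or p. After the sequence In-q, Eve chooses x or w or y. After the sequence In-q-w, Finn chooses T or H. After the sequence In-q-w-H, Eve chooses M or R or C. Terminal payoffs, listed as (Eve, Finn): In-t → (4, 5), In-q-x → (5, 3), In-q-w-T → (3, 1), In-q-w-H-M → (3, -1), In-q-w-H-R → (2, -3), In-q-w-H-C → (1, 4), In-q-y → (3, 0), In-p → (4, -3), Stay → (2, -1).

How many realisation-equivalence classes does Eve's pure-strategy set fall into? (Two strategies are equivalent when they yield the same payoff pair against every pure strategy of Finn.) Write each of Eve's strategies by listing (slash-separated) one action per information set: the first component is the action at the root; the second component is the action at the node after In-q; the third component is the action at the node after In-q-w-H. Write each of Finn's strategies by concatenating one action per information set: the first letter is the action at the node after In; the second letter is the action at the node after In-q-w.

Eve has 18 pure strategies: In/x/M, In/x/R, In/x/C, In/w/M, In/w/R, In/w/C, In/y/M, In/y/R, In/y/C, Stay/x/M, Stay/x/R, Stay/x/C, Stay/w/M, Stay/w/R, Stay/w/C, Stay/y/M, Stay/y/R, Stay/y/C. Columns: tT, tH, qT, qH, pT, pH.
{In/x/M, In/x/R, In/x/C} → row (4,5) (4,5) (5,3) (5,3) (4,-3) (4,-3)
{In/w/M} → row (4,5) (4,5) (3,1) (3,-1) (4,-3) (4,-3)
{In/w/R} → row (4,5) (4,5) (3,1) (2,-3) (4,-3) (4,-3)
{In/w/C} → row (4,5) (4,5) (3,1) (1,4) (4,-3) (4,-3)
{In/y/M, In/y/R, In/y/C} → row (4,5) (4,5) (3,0) (3,0) (4,-3) (4,-3)
{Stay/x/M, Stay/x/R, Stay/x/C, Stay/w/M, Stay/w/R, Stay/w/C, Stay/y/M, Stay/y/R, Stay/y/C} → row (2,-1) (2,-1) (2,-1) (2,-1) (2,-1) (2,-1)
That's 6 distinct rows out of 18 strategies.

6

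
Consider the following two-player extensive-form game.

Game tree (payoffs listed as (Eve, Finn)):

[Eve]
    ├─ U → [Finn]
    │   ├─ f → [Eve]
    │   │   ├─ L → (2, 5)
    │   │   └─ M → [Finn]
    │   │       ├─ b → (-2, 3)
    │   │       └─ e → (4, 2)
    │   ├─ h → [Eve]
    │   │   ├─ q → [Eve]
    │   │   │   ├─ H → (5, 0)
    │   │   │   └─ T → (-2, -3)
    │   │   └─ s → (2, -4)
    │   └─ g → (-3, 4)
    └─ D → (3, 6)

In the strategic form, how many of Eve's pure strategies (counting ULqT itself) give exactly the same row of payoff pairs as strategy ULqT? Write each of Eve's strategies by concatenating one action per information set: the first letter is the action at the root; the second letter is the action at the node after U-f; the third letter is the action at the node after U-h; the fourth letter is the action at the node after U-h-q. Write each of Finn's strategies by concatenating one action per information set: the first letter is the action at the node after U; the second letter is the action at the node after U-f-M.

Row for ULqT (columns fb, fe, hb, he, gb, ge): (2,5) (2,5) (-2,-3) (-2,-3) (-3,4) (-3,4).
Every one of Eve's information sets is on the play path for some reply by Finn when Eve follows ULqT.
Changing the action at any of them therefore changes at least one column, so only ULqT itself gives this row.

1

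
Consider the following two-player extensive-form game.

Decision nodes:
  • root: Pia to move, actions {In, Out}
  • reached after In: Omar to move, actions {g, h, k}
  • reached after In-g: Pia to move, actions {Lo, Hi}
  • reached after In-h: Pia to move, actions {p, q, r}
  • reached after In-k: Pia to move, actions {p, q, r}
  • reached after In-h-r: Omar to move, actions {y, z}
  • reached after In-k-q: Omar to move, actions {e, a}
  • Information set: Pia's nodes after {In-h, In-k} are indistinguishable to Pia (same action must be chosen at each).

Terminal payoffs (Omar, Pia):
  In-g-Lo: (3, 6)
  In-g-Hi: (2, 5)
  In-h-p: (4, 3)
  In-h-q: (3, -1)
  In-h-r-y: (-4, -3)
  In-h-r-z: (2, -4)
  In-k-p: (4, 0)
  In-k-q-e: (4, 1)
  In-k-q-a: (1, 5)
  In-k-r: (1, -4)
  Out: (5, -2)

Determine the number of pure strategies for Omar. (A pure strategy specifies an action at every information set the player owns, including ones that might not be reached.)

12

Omar owns the node after In with actions {g, h, k} — three choices.
Omar owns the node after In-h-r with actions {y, z} — two choices.
Omar owns the node after In-k-q with actions {e, a} — two choices.
A pure strategy fixes one action at each information set independently, so the count is the product 3 × 2 × 2 = 12.
(For reference, Pia has 12 pure strategies, giving a 12×12 normal-form matrix.)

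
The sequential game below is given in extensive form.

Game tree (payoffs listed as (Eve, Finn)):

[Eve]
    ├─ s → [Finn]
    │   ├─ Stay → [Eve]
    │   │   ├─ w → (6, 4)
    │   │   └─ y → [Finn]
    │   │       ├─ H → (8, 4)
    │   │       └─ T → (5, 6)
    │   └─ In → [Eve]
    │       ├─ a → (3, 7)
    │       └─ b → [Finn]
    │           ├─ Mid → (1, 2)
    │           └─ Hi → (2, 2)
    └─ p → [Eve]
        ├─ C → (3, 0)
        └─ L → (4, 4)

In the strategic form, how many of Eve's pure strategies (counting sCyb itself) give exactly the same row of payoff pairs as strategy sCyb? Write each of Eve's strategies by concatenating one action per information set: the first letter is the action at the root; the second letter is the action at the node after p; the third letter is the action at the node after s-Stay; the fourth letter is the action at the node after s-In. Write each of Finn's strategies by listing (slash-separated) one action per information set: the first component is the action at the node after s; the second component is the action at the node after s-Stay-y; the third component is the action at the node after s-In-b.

2

Row for sCyb (columns Stay/H/Mid, Stay/H/Hi, Stay/T/Mid, Stay/T/Hi, In/H/Mid, In/H/Hi, In/T/Mid, In/T/Hi): (8,4) (8,4) (5,6) (5,6) (1,2) (2,2) (1,2) (2,2).
Under sCyb, Eve's choice at the node after p can never be reached regardless of what Finn does, so varying those choices leaves every outcome unchanged.
Holding the reachable choices fixed and varying the unreachable one freely already gives 2 equivalent strategies.
No other strategy reproduces this row, so those 2 are the full class: sCyb, sLyb.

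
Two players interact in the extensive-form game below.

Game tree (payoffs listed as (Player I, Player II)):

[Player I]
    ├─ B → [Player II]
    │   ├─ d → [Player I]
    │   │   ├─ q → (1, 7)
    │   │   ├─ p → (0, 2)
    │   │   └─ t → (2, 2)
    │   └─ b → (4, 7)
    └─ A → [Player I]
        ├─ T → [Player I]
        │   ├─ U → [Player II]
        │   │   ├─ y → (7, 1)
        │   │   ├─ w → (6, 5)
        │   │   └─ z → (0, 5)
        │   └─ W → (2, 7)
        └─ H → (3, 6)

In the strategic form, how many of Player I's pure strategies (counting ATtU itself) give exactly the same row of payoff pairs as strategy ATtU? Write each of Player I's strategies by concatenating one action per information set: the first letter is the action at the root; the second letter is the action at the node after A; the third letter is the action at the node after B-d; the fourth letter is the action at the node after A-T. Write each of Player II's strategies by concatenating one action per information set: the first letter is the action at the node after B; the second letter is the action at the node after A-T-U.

3

Row for ATtU (columns dy, dw, dz, by, bw, bz): (7,1) (6,5) (0,5) (7,1) (6,5) (0,5).
Under ATtU, Player I's choice at the node after B-d can never be reached regardless of what Player II does, so varying those choices leaves every outcome unchanged.
Holding the reachable choices fixed and varying the unreachable one freely already gives 3 equivalent strategies.
No other strategy reproduces this row, so those 3 are the full class: ATqU, ATpU, ATtU.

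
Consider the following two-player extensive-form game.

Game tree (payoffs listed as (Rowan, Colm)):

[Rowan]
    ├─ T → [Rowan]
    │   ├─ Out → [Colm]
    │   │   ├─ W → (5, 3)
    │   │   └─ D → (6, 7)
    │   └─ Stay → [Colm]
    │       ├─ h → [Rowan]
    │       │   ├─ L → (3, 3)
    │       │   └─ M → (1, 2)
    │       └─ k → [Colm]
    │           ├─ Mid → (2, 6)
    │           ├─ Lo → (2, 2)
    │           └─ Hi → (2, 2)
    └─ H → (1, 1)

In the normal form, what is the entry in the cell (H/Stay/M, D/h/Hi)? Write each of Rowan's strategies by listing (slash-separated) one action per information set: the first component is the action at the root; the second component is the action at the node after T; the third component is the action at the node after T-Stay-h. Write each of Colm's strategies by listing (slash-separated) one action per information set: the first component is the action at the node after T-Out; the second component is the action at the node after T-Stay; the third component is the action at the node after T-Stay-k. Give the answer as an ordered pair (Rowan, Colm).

(1, 1)

Trace the play path from the root:
  Rowan plays H
→ terminal payoff (1, 1).
(Rowan's choice at the node after T is never reached on this path, so it doesn't affect the outcome.)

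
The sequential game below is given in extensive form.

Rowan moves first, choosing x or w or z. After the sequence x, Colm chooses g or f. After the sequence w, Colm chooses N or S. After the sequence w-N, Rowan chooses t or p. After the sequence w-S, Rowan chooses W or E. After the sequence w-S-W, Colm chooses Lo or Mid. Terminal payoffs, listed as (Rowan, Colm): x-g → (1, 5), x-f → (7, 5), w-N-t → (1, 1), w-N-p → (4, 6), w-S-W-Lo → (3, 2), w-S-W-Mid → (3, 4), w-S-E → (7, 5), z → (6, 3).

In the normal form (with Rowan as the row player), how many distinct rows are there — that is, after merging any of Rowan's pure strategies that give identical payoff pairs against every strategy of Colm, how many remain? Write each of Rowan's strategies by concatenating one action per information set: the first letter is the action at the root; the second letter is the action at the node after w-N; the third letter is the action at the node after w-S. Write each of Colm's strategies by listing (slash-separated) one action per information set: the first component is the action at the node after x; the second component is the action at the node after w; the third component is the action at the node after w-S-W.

6

Rowan has 12 pure strategies: xtW, xtE, xpW, xpE, wtW, wtE, wpW, wpE, ztW, ztE, zpW, zpE. Columns: g/N/Lo, g/N/Mid, g/S/Lo, g/S/Mid, f/N/Lo, f/N/Mid, f/S/Lo, f/S/Mid.
{xtW, xtE, xpW, xpE} → row (1,5) (1,5) (1,5) (1,5) (7,5) (7,5) (7,5) (7,5)
{wtW} → row (1,1) (1,1) (3,2) (3,4) (1,1) (1,1) (3,2) (3,4)
{wtE} → row (1,1) (1,1) (7,5) (7,5) (1,1) (1,1) (7,5) (7,5)
{wpW} → row (4,6) (4,6) (3,2) (3,4) (4,6) (4,6) (3,2) (3,4)
{wpE} → row (4,6) (4,6) (7,5) (7,5) (4,6) (4,6) (7,5) (7,5)
{ztW, ztE, zpW, zpE} → row (6,3) (6,3) (6,3) (6,3) (6,3) (6,3) (6,3) (6,3)
That's 6 distinct rows out of 12 strategies.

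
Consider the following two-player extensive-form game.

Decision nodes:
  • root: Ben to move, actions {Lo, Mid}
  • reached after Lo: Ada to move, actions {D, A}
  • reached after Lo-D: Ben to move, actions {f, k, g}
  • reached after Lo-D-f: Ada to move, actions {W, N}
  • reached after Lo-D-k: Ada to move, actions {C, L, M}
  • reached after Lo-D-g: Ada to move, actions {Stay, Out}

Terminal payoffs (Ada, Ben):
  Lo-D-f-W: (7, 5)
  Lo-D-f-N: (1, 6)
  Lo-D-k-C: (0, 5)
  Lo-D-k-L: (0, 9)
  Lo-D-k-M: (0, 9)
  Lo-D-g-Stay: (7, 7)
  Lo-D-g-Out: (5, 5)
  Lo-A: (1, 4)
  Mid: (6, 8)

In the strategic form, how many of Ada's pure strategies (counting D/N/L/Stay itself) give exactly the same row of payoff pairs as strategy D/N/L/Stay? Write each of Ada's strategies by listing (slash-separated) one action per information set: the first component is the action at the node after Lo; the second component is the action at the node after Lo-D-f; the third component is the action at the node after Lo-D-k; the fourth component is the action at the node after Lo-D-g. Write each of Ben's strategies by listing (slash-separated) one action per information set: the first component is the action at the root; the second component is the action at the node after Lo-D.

Row for D/N/L/Stay (columns Lo/f, Lo/k, Lo/g, Mid/f, Mid/k, Mid/g): (1,6) (0,9) (7,7) (6,8) (6,8) (6,8).
Every one of Ada's information sets is on the play path for some reply by Ben when Ada follows D/N/L/Stay.
Even so, D/N/M/Stay happens to produce the same payoff in every column — so 2 strategies share this row.

2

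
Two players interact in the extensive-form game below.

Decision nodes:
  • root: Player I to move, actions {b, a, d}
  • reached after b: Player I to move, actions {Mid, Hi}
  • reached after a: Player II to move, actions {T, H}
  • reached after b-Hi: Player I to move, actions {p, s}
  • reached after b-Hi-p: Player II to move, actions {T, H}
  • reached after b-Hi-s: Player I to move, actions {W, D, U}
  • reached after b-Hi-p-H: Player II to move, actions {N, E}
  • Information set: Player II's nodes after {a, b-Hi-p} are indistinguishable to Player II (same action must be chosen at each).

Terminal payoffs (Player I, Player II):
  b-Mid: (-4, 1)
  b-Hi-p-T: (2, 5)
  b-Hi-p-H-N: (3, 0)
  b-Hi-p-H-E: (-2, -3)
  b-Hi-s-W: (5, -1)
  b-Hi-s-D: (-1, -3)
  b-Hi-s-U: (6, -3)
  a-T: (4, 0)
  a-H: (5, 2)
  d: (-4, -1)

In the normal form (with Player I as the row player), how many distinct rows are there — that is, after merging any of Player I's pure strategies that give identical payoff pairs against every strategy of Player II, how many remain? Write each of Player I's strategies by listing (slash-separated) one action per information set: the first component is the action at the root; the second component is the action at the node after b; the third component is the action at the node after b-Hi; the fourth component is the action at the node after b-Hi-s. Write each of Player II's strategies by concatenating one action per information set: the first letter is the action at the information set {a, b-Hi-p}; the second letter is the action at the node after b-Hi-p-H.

Player I has 36 pure strategies: b/Mid/p/W, b/Mid/p/D, b/Mid/p/U, b/Mid/s/W, b/Mid/s/D, b/Mid/s/U, b/Hi/p/W, b/Hi/p/D, b/Hi/p/U, b/Hi/s/W, b/Hi/s/D, b/Hi/s/U, a/Mid/p/W, a/Mid/p/D, a/Mid/p/U, a/Mid/s/W, a/Mid/s/D, a/Mid/s/U, a/Hi/p/W, a/Hi/p/D, a/Hi/p/U, a/Hi/s/W, a/Hi/s/D, a/Hi/s/U, d/Mid/p/W, d/Mid/p/D, d/Mid/p/U, d/Mid/s/W, d/Mid/s/D, d/Mid/s/U, d/Hi/p/W, d/Hi/p/D, d/Hi/p/U, d/Hi/s/W, d/Hi/s/D, d/Hi/s/U. Columns: TN, TE, HN, HE.
{b/Mid/p/W, b/Mid/p/D, b/Mid/p/U, b/Mid/s/W, b/Mid/s/D, b/Mid/s/U} → row (-4,1) (-4,1) (-4,1) (-4,1)
{b/Hi/p/W, b/Hi/p/D, b/Hi/p/U} → row (2,5) (2,5) (3,0) (-2,-3)
{b/Hi/s/W} → row (5,-1) (5,-1) (5,-1) (5,-1)
{b/Hi/s/D} → row (-1,-3) (-1,-3) (-1,-3) (-1,-3)
{b/Hi/s/U} → row (6,-3) (6,-3) (6,-3) (6,-3)
{a/Mid/p/W, a/Mid/p/D, a/Mid/p/U, a/Mid/s/W, a/Mid/s/D, a/Mid/s/U, a/Hi/p/W, a/Hi/p/D, a/Hi/p/U, a/Hi/s/W, a/Hi/s/D, a/Hi/s/U} → row (4,0) (4,0) (5,2) (5,2)
{d/Mid/p/W, d/Mid/p/D, d/Mid/p/U, d/Mid/s/W, d/Mid/s/D, d/Mid/s/U, d/Hi/p/W, d/Hi/p/D, d/Hi/p/U, d/Hi/s/W, d/Hi/s/D, d/Hi/s/U} → row (-4,-1) (-4,-1) (-4,-1) (-4,-1)
That's 7 distinct rows out of 36 strategies.

7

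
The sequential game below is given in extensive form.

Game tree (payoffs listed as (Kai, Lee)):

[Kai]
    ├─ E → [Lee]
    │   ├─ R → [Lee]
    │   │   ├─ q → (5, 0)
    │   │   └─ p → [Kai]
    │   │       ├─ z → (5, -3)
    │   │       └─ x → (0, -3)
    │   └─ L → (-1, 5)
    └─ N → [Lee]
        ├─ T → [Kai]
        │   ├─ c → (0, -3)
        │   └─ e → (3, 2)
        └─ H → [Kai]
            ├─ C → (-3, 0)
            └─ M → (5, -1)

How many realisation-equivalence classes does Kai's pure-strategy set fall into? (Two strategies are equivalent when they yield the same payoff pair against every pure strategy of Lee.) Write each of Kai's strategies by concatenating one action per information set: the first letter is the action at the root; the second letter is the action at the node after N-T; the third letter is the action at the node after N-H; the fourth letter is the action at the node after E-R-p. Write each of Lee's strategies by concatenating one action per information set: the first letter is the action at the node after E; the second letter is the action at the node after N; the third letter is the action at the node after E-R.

6

Kai has 16 pure strategies: EcCz, EcCx, EcMz, EcMx, EeCz, EeCx, EeMz, EeMx, NcCz, NcCx, NcMz, NcMx, NeCz, NeCx, NeMz, NeMx. Columns: RTq, RTp, RHq, RHp, LTq, LTp, LHq, LHp.
{EcCz, EcMz, EeCz, EeMz} → row (5,0) (5,-3) (5,0) (5,-3) (-1,5) (-1,5) (-1,5) (-1,5)
{EcCx, EcMx, EeCx, EeMx} → row (5,0) (0,-3) (5,0) (0,-3) (-1,5) (-1,5) (-1,5) (-1,5)
{NcCz, NcCx} → row (0,-3) (0,-3) (-3,0) (-3,0) (0,-3) (0,-3) (-3,0) (-3,0)
{NcMz, NcMx} → row (0,-3) (0,-3) (5,-1) (5,-1) (0,-3) (0,-3) (5,-1) (5,-1)
{NeCz, NeCx} → row (3,2) (3,2) (-3,0) (-3,0) (3,2) (3,2) (-3,0) (-3,0)
{NeMz, NeMx} → row (3,2) (3,2) (5,-1) (5,-1) (3,2) (3,2) (5,-1) (5,-1)
That's 6 distinct rows out of 16 strategies.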